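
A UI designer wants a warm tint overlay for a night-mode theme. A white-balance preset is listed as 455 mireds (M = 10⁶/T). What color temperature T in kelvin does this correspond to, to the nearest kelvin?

2198 K

T = 10⁶ / 455 = 2197.80 K → 2198 K.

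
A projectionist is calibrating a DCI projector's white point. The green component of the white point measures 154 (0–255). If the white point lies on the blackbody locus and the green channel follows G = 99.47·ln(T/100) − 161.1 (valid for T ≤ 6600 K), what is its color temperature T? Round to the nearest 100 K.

2400 K

ln t = (154 + 161.1) / 99.47 = 3.1678.
t = e^3.1678 = 23.755.
T = 100·t = 2375 K → 2400 K to the nearest 100 K.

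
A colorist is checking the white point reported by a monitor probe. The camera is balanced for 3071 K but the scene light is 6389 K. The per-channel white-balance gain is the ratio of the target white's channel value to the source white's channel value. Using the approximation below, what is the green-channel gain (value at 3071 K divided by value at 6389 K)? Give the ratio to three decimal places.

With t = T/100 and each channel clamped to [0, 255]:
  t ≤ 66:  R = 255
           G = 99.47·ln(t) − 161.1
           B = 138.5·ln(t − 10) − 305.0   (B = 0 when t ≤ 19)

0.711

At 6389 K (t = 63.89):
  G = 99.47·ln 63.89 − 161.1 = 99.47·4.1572 − 161.1 = 252.413.
At 3071 K (t = 30.71):
  G = 99.47·ln 30.71 − 161.1 = 99.47·3.4246 − 161.1 = 179.544.
Gain = 179.544 / 252.413 = 0.7113 → 0.711.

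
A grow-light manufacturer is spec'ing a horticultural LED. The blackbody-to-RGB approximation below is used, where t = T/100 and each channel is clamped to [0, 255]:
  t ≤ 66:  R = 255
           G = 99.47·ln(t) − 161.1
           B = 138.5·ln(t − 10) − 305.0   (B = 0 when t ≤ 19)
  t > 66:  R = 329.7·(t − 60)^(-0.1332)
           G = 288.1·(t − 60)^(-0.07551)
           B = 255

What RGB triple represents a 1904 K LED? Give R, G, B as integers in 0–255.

R=255, G=132, B=0

t = 1904/100 = 19.04; the t ≤ 66 branch applies.
R = 255 by definition for t ≤ 66.
G = 99.47·ln 19.04 − 161.1 = 99.47·2.9465 − 161.1 = 131.993.
B = 138.5·ln(19.04 − 10) − 305.0 = 138.5·ln 9.04 − 305.0 = 138.5·2.2017 − 305.0 = -0.070 → clamped to 0.
Rounded: (255, 132, 0).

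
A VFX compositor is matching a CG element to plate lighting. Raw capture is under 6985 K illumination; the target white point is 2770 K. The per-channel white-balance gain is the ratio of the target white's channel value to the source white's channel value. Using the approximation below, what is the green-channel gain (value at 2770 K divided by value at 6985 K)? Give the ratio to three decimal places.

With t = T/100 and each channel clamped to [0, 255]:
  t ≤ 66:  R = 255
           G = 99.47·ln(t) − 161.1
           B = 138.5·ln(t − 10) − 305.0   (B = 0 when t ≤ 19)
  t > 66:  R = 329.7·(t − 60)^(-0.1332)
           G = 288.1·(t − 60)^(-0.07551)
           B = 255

At 6985 K (t = 69.85):
  G = 288.1·(69.85 − 60)^(-0.07551) = 288.1·9.85^(-0.07551) = 288.1·0.84137 = 242.398.
At 2770 K (t = 27.7):
  G = 99.47·ln 27.7 − 161.1 = 99.47·3.3214 − 161.1 = 169.283.
Gain = 169.283 / 242.398 = 0.6984 → 0.698.

0.698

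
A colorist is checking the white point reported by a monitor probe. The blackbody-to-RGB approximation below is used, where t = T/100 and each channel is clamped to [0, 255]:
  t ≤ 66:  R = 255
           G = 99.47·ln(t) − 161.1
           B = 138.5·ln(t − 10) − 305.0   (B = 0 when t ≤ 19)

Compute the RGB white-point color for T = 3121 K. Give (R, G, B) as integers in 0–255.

(255, 181, 118)

t = 3121/100 = 31.21; the t ≤ 66 branch applies.
R = 255 by definition for t ≤ 66.
G = 99.47·ln 31.21 − 161.1 = 99.47·3.4407 − 161.1 = 181.150.
B = 138.5·ln(31.21 − 10) − 305.0 = 138.5·ln 21.21 − 305.0 = 138.5·3.0545 − 305.0 = 118.044.
Rounded: (255, 181, 118).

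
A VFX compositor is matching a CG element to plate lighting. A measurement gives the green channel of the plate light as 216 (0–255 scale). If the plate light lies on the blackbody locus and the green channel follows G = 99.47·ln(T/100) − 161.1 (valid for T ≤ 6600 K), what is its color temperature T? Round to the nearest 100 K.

4400 K

ln t = (216 + 161.1) / 99.47 = 3.7911.
t = e^3.7911 = 44.305.
T = 100·t = 4430 K → 4400 K to the nearest 100 K.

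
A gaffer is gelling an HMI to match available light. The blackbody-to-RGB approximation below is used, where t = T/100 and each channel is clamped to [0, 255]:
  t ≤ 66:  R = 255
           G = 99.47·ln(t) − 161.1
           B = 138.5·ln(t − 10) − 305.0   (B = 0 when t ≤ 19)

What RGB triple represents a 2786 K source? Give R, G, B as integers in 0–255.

R=255, G=170, B=94

t = 2786/100 = 27.86; the t ≤ 66 branch applies.
R = 255 by definition for t ≤ 66.
G = 99.47·ln 27.86 − 161.1 = 99.47·3.3272 − 161.1 = 169.856.
B = 138.5·ln(27.86 − 10) − 305.0 = 138.5·ln 17.86 − 305.0 = 138.5·2.8826 − 305.0 = 94.235.
Rounded: (255, 170, 94).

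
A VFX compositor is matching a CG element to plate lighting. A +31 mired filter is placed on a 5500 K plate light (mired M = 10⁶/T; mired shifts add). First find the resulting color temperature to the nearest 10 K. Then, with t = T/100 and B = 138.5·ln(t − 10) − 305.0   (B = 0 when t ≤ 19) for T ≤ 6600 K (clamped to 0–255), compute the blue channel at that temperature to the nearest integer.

195

M_in = 10⁶/5500 = 181.82; M_out = 181.82 + (+31) = 212.82.
T_out = 10⁶/212.82 = 4698.8 K → 4700 K; t = 47.
B = 138.5·ln(47 − 10) − 305.0 = 138.5·ln 37 − 305.0 = 138.5·3.6109 − 305.0 = 195.112.
Rounded: 195.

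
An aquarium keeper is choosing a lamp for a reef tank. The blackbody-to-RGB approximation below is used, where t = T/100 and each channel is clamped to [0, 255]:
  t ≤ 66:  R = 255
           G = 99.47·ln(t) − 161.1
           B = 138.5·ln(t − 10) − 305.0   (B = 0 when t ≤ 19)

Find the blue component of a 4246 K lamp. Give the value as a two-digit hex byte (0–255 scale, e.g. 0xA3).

t = 4246/100 = 42.46; the t ≤ 66 branch applies.
B = 138.5·ln(42.46 − 10) − 305.0 = 138.5·ln 32.46 − 305.0 = 138.5·3.4800 − 305.0 = 176.981.
Rounded: 177; in hex, 0xB1.

0xB1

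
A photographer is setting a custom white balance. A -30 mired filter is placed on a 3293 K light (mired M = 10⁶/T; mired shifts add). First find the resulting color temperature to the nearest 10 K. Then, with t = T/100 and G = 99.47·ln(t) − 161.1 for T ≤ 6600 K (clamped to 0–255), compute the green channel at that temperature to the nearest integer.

M_in = 10⁶/3293 = 303.67; M_out = 303.67 + (-30) = 273.67.
T_out = 10⁶/273.67 = 3654.0 K → 3650 K; t = 36.5.
G = 99.47·ln 36.5 − 161.1 = 99.47·3.5973 − 161.1 = 196.725.
Rounded: 197.

197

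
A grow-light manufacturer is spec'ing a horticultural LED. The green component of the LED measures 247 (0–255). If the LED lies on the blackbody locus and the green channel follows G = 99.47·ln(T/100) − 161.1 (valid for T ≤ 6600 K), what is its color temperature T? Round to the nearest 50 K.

ln t = (247 + 161.1) / 99.47 = 4.1027.
t = e^4.1027 = 60.506.
T = 100·t = 6051 K → 6050 K to the nearest 50 K.

6050 K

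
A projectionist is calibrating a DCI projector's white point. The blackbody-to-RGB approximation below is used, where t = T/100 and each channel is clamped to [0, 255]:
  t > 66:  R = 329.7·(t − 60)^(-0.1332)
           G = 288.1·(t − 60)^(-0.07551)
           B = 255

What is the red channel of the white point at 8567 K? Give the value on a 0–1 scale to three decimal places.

t = 8567/100 = 85.67; the t > 66 branch applies.
R = 329.7·(85.67 − 60)^(-0.1332) = 329.7·25.67^(-0.1332) = 329.7·0.64903 = 213.985.
On a 0–1 scale: 213.985/255 = 0.8392 → 0.839.

0.839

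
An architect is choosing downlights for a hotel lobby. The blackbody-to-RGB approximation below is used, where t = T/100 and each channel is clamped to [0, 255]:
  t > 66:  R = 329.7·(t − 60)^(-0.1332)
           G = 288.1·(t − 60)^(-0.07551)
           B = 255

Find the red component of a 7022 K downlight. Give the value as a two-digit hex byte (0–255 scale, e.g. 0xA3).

0xF2

t = 7022/100 = 70.22; the t > 66 branch applies.
R = 329.7·(70.22 − 60)^(-0.1332) = 329.7·10.22^(-0.1332) = 329.7·0.73374 = 241.913.
Rounded: 242; in hex, 0xF2.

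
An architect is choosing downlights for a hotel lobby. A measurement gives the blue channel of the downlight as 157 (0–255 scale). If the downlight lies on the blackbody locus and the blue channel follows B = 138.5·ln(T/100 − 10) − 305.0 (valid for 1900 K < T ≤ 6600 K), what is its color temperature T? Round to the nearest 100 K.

ln(t − 10) = (157 + 305.0) / 138.5 = 3.3357.
t − 10 = e^3.3357 = 28.099, so t = 38.099.
T = 100·t = 3810 K → 3800 K to the nearest 100 K.

3800 K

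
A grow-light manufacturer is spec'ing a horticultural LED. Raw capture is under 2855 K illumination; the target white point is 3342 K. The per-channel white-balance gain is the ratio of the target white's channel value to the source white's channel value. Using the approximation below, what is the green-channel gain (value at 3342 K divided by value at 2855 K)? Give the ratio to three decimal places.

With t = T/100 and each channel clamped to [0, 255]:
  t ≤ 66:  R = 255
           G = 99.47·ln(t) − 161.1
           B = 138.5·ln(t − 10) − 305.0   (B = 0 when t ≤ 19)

1.091

At 2855 K (t = 28.55):
  G = 99.47·ln 28.55 − 161.1 = 99.47·3.3517 − 161.1 = 172.289.
At 3342 K (t = 33.42):
  G = 99.47·ln 33.42 − 161.1 = 99.47·3.5092 − 161.1 = 187.956.
Gain = 187.956 / 172.289 = 1.0909 → 1.091.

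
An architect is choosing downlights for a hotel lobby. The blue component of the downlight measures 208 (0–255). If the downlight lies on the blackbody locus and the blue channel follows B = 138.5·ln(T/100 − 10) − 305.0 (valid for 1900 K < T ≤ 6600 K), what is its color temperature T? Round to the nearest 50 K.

5050 K

ln(t − 10) = (208 + 305.0) / 138.5 = 3.7040.
t − 10 = e^3.7040 = 40.608, so t = 50.608.
T = 100·t = 5061 K → 5050 K to the nearest 50 K.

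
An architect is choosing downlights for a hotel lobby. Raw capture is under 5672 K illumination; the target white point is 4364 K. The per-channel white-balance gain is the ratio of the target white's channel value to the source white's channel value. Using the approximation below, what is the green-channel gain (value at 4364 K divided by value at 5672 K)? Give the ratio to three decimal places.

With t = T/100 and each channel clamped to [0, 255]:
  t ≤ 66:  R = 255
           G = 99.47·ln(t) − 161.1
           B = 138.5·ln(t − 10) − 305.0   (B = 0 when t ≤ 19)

0.892

At 5672 K (t = 56.72):
  G = 99.47·ln 56.72 − 161.1 = 99.47·4.0381 − 161.1 = 240.572.
At 4364 K (t = 43.64):
  G = 99.47·ln 43.64 − 161.1 = 99.47·3.7760 − 161.1 = 214.496.
Gain = 214.496 / 240.572 = 0.8916 → 0.892.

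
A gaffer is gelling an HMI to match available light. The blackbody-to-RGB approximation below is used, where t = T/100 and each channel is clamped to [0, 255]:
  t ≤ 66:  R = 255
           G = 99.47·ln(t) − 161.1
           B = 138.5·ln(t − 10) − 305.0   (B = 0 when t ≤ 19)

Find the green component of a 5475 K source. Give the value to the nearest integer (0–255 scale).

t = 5475/100 = 54.75; the t ≤ 66 branch applies.
G = 99.47·ln 54.75 − 161.1 = 99.47·4.0028 − 161.1 = 237.056.
Rounded: 237.

237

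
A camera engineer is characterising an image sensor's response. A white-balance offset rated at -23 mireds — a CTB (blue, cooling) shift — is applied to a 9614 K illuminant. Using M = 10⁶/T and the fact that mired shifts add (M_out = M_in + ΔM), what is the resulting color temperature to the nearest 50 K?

M_in = 10⁶/9614 = 104.01 mireds.
M_out = 104.01 + (-23) = 81.01 mireds.
T_out = 10⁶/81.01 = 12343.4 K → 12350 K.

12350 K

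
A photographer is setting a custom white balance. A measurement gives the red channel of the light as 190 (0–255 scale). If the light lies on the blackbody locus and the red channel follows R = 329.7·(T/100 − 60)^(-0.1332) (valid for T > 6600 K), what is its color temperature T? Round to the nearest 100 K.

(t − 60)^(-0.1332) = 190/329.7 = 0.57628.
t − 60 = 0.57628^(1/-0.1332) = 0.57628^(-7.508) = 62.667, so t = 122.667.
T = 100·t = 12267 K → 12300 K to the nearest 100 K.

12300 K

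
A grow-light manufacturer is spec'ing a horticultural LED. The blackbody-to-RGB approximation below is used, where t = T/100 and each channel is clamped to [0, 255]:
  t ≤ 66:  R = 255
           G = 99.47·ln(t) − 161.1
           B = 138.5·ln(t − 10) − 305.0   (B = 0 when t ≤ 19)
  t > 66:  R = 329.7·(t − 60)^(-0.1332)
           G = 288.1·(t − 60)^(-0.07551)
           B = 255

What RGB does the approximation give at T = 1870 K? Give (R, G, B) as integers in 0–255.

t = 1870/100 = 18.7; the t ≤ 66 branch applies.
R = 255 by definition for t ≤ 66.
G = 99.47·ln 18.7 − 161.1 = 99.47·2.9285 − 161.1 = 130.200.
t = 18.7 ≤ 19, so B = 0.
Rounded: (255, 130, 0).

(255, 130, 0)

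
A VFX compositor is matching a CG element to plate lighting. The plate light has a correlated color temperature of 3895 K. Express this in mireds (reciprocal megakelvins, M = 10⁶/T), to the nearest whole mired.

M = 10⁶ / 3895 = 256.739 → 257 mireds.

257 mireds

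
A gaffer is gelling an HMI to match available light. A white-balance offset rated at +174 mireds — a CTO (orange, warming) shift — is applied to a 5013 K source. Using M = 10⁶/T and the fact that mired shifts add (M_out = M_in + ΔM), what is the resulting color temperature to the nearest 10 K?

2680 K

M_in = 10⁶/5013 = 199.48 mireds.
M_out = 199.48 + (+174) = 373.48 mireds.
T_out = 10⁶/373.48 = 2677.5 K → 2680 K.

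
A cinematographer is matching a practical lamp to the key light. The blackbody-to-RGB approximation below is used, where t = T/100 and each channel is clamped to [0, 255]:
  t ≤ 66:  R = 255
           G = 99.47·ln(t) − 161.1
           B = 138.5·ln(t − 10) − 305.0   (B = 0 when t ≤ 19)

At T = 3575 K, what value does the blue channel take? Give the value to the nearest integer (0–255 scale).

t = 3575/100 = 35.75; the t ≤ 66 branch applies.
B = 138.5·ln(35.75 − 10) − 305.0 = 138.5·ln 25.75 − 305.0 = 138.5·3.2484 − 305.0 = 144.908.
Rounded: 145.

145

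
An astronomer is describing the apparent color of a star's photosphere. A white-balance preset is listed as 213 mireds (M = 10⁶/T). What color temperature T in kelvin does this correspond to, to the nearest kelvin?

T = 10⁶ / 213 = 4694.84 K → 4695 K.

4695 K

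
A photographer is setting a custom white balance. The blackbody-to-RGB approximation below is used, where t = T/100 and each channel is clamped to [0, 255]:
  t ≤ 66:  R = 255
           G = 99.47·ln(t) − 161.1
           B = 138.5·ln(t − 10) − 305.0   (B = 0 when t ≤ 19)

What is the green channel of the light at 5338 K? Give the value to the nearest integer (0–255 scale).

235

t = 5338/100 = 53.38; the t ≤ 66 branch applies.
G = 99.47·ln 53.38 − 161.1 = 99.47·3.9774 − 161.1 = 234.536.
Rounded: 235.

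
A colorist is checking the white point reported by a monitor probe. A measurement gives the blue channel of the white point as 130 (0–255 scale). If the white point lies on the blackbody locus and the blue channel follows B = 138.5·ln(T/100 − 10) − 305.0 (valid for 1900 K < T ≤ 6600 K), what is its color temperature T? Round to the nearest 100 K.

ln(t − 10) = (130 + 305.0) / 138.5 = 3.1408.
t − 10 = e^3.1408 = 23.122, so t = 33.122.
T = 100·t = 3312 K → 3300 K to the nearest 100 K.

3300 K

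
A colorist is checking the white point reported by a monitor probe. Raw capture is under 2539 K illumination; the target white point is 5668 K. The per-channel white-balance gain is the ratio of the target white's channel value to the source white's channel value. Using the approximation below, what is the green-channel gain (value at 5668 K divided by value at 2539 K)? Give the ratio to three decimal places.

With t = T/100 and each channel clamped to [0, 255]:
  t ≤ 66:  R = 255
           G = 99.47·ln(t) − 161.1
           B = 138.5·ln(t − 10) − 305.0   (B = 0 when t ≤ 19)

1.497

At 2539 K (t = 25.39):
  G = 99.47·ln 25.39 − 161.1 = 99.47·3.2344 − 161.1 = 160.621.
At 5668 K (t = 56.68):
  G = 99.47·ln 56.68 − 161.1 = 99.47·4.0374 − 161.1 = 240.502.
Gain = 240.502 / 160.621 = 1.4973 → 1.497.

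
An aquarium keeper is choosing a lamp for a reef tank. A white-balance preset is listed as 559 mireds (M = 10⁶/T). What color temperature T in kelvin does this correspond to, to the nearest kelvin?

1789 K

T = 10⁶ / 559 = 1788.91 K → 1789 K.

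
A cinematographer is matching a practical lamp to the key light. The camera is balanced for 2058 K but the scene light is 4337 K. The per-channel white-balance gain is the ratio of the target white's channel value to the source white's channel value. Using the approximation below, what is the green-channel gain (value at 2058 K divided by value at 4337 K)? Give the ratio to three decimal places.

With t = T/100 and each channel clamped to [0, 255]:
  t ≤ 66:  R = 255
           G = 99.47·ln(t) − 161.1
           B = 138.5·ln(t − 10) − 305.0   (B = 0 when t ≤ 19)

0.653

At 4337 K (t = 43.37):
  G = 99.47·ln 43.37 − 161.1 = 99.47·3.7698 − 161.1 = 213.879.
At 2058 K (t = 20.58):
  G = 99.47·ln 20.58 − 161.1 = 99.47·3.0243 − 161.1 = 139.729.
Gain = 139.729 / 213.879 = 0.6533 → 0.653.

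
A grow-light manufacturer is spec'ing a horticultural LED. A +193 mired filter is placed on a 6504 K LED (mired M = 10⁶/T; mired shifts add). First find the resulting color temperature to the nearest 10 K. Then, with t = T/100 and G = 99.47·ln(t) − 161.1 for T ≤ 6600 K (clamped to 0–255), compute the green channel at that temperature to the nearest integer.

M_in = 10⁶/6504 = 153.75; M_out = 153.75 + (+193) = 346.75.
T_out = 10⁶/346.75 = 2883.9 K → 2880 K; t = 28.8.
G = 99.47·ln 28.8 − 161.1 = 99.47·3.3604 − 161.1 = 173.157.
Rounded: 173.

173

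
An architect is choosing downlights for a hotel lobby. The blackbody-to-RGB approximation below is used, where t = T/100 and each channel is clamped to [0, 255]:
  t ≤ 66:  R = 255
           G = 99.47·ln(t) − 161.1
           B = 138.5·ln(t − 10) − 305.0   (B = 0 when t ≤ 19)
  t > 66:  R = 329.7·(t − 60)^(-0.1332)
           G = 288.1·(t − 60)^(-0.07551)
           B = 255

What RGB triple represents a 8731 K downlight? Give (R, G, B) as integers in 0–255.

t = 8731/100 = 87.31; the t > 66 branch applies.
R = 329.7·(87.31 − 60)^(-0.1332) = 329.7·27.31^(-0.1332) = 329.7·0.64370 = 212.227.
G = 288.1·(87.31 − 60)^(-0.07551) = 288.1·27.31^(-0.07551) = 288.1·0.77901 = 224.433.
B = 255 by definition for t > 66.
Rounded: (212, 224, 255).

(212, 224, 255)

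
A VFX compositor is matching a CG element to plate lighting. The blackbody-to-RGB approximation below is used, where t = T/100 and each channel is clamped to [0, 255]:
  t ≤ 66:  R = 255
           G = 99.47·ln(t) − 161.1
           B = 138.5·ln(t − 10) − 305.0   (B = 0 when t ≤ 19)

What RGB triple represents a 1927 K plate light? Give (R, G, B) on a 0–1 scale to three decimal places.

t = 1927/100 = 19.27; the t ≤ 66 branch applies.
R = 255 by definition for t ≤ 66.
G = 99.47·ln 19.27 − 161.1 = 99.47·2.9585 − 161.1 = 133.187.
B = 138.5·ln(19.27 − 10) − 305.0 = 138.5·ln 9.27 − 305.0 = 138.5·2.2268 − 305.0 = 3.409.
Dividing each by 255: (1.0000, 0.5223, 0.0134) → (1.000, 0.522, 0.013).

(1.000, 0.522, 0.013)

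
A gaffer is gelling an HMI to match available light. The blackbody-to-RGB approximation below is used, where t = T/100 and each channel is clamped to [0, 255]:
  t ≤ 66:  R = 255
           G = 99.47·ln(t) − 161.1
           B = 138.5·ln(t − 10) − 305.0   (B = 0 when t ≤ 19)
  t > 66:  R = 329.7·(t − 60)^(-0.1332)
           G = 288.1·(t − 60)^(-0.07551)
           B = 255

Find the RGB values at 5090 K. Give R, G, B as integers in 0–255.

t = 5090/100 = 50.9; the t ≤ 66 branch applies.
R = 255 by definition for t ≤ 66.
G = 99.47·ln 50.9 − 161.1 = 99.47·3.9299 − 161.1 = 229.803.
B = 138.5·ln(50.9 − 10) − 305.0 = 138.5·ln 40.9 − 305.0 = 138.5·3.7111 − 305.0 = 208.992.
Rounded: (255, 230, 209).

R=255, G=230, B=209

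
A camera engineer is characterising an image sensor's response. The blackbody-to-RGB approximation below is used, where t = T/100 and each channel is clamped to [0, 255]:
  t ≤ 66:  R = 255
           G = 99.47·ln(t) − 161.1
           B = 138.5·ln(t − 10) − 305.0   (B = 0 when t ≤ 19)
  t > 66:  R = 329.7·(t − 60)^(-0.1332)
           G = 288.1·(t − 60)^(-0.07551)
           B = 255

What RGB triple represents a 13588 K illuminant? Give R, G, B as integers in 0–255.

R=185, G=208, B=255

t = 13588/100 = 135.88; the t > 66 branch applies.
R = 329.7·(135.88 − 60)^(-0.1332) = 329.7·75.88^(-0.1332) = 329.7·0.56178 = 185.219.
G = 288.1·(135.88 − 60)^(-0.07551) = 288.1·75.88^(-0.07551) = 288.1·0.72116 = 207.766.
B = 255 by definition for t > 66.
Rounded: (185, 208, 255).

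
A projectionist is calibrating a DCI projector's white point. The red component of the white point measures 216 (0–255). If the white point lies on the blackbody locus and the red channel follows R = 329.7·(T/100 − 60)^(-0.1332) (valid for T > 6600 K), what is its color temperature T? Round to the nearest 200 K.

(t − 60)^(-0.1332) = 216/329.7 = 0.65514.
t − 60 = 0.65514^(1/-0.1332) = 0.65514^(-7.508) = 23.926, so t = 83.926.
T = 100·t = 8393 K → 8400 K to the nearest 200 K.

8400 K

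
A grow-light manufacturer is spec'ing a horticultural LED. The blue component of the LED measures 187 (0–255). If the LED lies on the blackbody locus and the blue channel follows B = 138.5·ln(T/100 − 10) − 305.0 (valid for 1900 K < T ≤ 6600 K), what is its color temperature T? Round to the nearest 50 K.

4500 K

ln(t − 10) = (187 + 305.0) / 138.5 = 3.5523.
t − 10 = e^3.5523 = 34.895, so t = 44.895.
T = 100·t = 4490 K → 4500 K to the nearest 50 K.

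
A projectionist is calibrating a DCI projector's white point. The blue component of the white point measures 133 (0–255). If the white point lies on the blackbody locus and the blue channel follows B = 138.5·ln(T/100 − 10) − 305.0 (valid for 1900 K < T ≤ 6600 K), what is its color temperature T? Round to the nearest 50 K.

ln(t − 10) = (133 + 305.0) / 138.5 = 3.1625.
t − 10 = e^3.1625 = 23.629, so t = 33.629.
T = 100·t = 3363 K → 3350 K to the nearest 50 K.

3350 K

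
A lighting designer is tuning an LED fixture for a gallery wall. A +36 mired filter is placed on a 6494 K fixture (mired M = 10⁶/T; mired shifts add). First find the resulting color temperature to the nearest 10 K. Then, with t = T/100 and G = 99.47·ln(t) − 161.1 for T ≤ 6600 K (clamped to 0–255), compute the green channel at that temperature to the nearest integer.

M_in = 10⁶/6494 = 153.99; M_out = 153.99 + (+36) = 189.99.
T_out = 10⁶/189.99 = 5263.5 K → 5260 K; t = 52.6.
G = 99.47·ln 52.6 − 161.1 = 99.47·3.9627 − 161.1 = 233.071.
Rounded: 233.

233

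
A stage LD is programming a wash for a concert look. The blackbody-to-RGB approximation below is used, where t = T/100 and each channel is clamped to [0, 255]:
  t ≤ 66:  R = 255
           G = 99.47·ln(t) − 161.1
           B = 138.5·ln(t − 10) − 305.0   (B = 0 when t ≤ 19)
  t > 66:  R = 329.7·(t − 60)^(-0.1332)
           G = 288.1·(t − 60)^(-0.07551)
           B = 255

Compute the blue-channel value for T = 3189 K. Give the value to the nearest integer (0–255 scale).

t = 3189/100 = 31.89; the t ≤ 66 branch applies.
B = 138.5·ln(31.89 − 10) − 305.0 = 138.5·ln 21.89 − 305.0 = 138.5·3.0860 − 305.0 = 122.415.
Rounded: 122.

122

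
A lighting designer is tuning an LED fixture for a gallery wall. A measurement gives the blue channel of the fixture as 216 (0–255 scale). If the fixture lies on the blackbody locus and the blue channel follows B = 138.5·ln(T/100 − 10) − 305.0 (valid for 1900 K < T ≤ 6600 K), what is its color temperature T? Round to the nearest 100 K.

5300 K

ln(t − 10) = (216 + 305.0) / 138.5 = 3.7617.
t − 10 = e^3.7617 = 43.023, so t = 53.023.
T = 100·t = 5302 K → 5300 K to the nearest 100 K.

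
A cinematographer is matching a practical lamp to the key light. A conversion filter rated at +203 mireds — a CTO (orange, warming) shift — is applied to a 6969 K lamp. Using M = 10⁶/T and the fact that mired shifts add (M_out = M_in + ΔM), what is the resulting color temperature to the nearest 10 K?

2890 K

M_in = 10⁶/6969 = 143.49 mireds.
M_out = 143.49 + (+203) = 346.49 mireds.
T_out = 10⁶/346.49 = 2886.1 K → 2890 K.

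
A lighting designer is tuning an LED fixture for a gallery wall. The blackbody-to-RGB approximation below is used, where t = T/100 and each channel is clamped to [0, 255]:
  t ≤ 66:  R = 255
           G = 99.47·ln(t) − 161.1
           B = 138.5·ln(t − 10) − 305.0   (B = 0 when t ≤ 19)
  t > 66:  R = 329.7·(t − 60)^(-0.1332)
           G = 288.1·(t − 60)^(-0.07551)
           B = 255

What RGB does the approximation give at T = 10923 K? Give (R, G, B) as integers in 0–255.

(196, 215, 255)

t = 10923/100 = 109.23; the t > 66 branch applies.
R = 329.7·(109.23 − 60)^(-0.1332) = 329.7·49.23^(-0.1332) = 329.7·0.59511 = 196.207.
G = 288.1·(109.23 − 60)^(-0.07551) = 288.1·49.23^(-0.07551) = 288.1·0.74511 = 214.666.
B = 255 by definition for t > 66.
Rounded: (196, 215, 255).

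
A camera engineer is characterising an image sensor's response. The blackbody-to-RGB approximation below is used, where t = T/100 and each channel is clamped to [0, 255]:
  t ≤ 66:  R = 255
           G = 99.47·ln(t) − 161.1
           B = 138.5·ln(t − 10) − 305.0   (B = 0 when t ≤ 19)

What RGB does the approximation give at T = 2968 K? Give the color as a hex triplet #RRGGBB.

#FFB06C

t = 2968/100 = 29.68; the t ≤ 66 branch applies.
R = 255 by definition for t ≤ 66.
G = 99.47·ln 29.68 − 161.1 = 99.47·3.3905 − 161.1 = 176.150.
B = 138.5·ln(29.68 − 10) − 305.0 = 138.5·ln 19.68 − 305.0 = 138.5·2.9796 − 305.0 = 107.675.
Rounded: (255, 176, 108).
In hex: #FFB06C.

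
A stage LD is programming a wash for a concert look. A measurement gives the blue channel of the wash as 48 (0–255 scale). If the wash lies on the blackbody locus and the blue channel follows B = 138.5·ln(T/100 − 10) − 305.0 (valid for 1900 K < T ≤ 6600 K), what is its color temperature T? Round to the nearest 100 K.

ln(t − 10) = (48 + 305.0) / 138.5 = 2.5487.
t − 10 = e^2.5487 = 12.791, so t = 22.791.
T = 100·t = 2279 K → 2300 K to the nearest 100 K.

2300 K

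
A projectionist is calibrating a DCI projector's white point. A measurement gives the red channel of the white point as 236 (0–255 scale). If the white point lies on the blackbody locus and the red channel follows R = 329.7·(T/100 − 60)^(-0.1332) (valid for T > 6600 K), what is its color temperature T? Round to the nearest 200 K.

7200 K

(t − 60)^(-0.1332) = 236/329.7 = 0.71580.
t − 60 = 0.71580^(1/-0.1332) = 0.71580^(-7.508) = 12.307, so t = 72.307.
T = 100·t = 7231 K → 7200 K to the nearest 200 K.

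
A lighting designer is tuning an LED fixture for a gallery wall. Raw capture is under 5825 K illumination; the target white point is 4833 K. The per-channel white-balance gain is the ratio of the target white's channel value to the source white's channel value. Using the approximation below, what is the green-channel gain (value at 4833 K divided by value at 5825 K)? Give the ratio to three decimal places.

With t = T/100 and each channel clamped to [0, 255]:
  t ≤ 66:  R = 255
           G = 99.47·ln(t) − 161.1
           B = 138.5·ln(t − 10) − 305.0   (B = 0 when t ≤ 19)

At 5825 K (t = 58.25):
  G = 99.47·ln 58.25 − 161.1 = 99.47·4.0647 − 161.1 = 243.220.
At 4833 K (t = 48.33):
  G = 99.47·ln 48.33 − 161.1 = 99.47·3.8781 − 161.1 = 224.650.
Gain = 224.650 / 243.220 = 0.9236 → 0.924.

0.924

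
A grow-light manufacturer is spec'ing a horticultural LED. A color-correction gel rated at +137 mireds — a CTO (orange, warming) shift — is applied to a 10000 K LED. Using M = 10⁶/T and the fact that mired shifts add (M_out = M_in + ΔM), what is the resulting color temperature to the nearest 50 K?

4200 K

M_in = 10⁶/10000 = 100.00 mireds.
M_out = 100.00 + (+137) = 237.00 mireds.
T_out = 10⁶/237.00 = 4219.4 K → 4200 K.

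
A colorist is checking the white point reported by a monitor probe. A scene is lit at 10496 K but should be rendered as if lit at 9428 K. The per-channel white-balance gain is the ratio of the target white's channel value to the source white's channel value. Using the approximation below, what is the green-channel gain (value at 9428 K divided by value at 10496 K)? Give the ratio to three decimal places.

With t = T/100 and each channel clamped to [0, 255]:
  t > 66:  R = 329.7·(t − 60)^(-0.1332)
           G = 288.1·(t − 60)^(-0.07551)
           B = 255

1.021

At 10496 K (t = 104.96):
  G = 288.1·(104.96 − 60)^(-0.07551) = 288.1·44.96^(-0.07551) = 288.1·0.75023 = 216.142.
At 9428 K (t = 94.28):
  G = 288.1·(94.28 − 60)^(-0.07551) = 288.1·34.28^(-0.07551) = 288.1·0.76575 = 220.614.
Gain = 220.614 / 216.142 = 1.0207 → 1.021.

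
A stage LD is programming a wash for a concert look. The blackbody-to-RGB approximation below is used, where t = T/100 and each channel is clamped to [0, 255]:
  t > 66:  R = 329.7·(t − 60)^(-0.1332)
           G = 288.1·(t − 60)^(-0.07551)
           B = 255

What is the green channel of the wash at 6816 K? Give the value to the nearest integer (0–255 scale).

t = 6816/100 = 68.16; the t > 66 branch applies.
G = 288.1·(68.16 − 60)^(-0.07551) = 288.1·8.16^(-0.07551) = 288.1·0.85341 = 245.868.
Rounded: 246.

246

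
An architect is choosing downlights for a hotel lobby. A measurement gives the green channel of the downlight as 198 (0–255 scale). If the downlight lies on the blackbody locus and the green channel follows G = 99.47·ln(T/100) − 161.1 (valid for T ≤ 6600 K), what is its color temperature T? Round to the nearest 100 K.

3700 K

ln t = (198 + 161.1) / 99.47 = 3.6101.
t = e^3.6101 = 36.971.
T = 100·t = 3697 K → 3700 K to the nearest 100 K.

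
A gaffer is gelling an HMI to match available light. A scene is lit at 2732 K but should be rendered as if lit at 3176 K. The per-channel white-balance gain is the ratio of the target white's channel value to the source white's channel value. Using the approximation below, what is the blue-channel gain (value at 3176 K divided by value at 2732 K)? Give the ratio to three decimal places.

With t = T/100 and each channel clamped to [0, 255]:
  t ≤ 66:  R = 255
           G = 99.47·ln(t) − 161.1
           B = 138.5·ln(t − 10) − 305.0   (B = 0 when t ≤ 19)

At 2732 K (t = 27.32):
  B = 138.5·ln(27.32 − 10) − 305.0 = 138.5·ln 17.32 − 305.0 = 138.5·2.8519 − 305.0 = 89.983.
At 3176 K (t = 31.76):
  B = 138.5·ln(31.76 − 10) − 305.0 = 138.5·ln 21.76 − 305.0 = 138.5·3.0801 − 305.0 = 121.590.
Gain = 121.590 / 89.983 = 1.3513 → 1.351.

1.351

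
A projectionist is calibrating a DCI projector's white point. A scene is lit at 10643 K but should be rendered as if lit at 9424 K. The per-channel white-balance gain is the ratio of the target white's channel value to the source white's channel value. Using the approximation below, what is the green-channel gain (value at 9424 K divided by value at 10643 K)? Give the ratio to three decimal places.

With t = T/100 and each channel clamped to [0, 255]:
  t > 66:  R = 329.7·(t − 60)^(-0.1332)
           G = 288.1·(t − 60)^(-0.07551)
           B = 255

At 10643 K (t = 106.43):
  G = 288.1·(106.43 − 60)^(-0.07551) = 288.1·46.43^(-0.07551) = 288.1·0.74841 = 215.617.
At 9424 K (t = 94.24):
  G = 288.1·(94.24 − 60)^(-0.07551) = 288.1·34.24^(-0.07551) = 288.1·0.76582 = 220.633.
Gain = 220.633 / 215.617 = 1.0233 → 1.023.

1.023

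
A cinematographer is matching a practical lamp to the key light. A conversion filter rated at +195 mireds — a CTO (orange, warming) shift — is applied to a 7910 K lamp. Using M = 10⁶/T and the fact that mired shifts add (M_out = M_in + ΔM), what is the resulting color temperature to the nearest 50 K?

M_in = 10⁶/7910 = 126.42 mireds.
M_out = 126.42 + (+195) = 321.42 mireds.
T_out = 10⁶/321.42 = 3111.2 K → 3100 K.

3100 K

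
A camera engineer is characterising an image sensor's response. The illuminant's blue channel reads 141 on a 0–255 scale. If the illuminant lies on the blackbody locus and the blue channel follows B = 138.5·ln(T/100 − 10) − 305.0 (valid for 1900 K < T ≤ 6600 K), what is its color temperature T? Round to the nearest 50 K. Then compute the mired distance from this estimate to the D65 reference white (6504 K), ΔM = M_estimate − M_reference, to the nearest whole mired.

+132 mireds

ln(t − 10) = (141 + 305.0) / 138.5 = 3.2202.
t − 10 = e^3.2202 = 25.034, so t = 35.034.
T = 100·t = 3503 K → 3500 K to the nearest 50 K.
M_estimate = 10⁶/3500 = 285.71; M_reference = 10⁶/6504 = 153.75.
ΔM = 285.71 − 153.75 = 131.96 → +132 mireds.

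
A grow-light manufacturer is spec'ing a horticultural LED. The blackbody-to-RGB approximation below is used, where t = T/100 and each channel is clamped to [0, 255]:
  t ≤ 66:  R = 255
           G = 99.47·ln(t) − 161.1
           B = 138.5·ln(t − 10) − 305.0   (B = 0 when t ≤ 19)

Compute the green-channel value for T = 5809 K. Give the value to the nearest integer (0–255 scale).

t = 5809/100 = 58.09; the t ≤ 66 branch applies.
G = 99.47·ln 58.09 − 161.1 = 99.47·4.0620 − 161.1 = 242.946.
Rounded: 243.

243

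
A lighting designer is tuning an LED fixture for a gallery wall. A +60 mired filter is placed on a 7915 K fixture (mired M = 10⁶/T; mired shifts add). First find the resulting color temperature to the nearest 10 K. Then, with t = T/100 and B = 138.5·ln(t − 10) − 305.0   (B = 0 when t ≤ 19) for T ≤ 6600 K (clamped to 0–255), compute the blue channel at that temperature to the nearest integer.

M_in = 10⁶/7915 = 126.34; M_out = 126.34 + (+60) = 186.34.
T_out = 10⁶/186.34 = 5366.5 K → 5370 K; t = 53.7.
B = 138.5·ln(53.7 − 10) − 305.0 = 138.5·ln 43.7 − 305.0 = 138.5·3.7773 − 305.0 = 218.163.
Rounded: 218.

218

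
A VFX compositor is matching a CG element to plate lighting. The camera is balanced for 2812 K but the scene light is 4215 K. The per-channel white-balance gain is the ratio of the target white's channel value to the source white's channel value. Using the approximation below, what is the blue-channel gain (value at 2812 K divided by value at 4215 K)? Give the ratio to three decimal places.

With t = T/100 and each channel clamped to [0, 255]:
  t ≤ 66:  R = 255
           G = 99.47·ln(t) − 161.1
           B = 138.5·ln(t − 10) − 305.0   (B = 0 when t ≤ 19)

At 4215 K (t = 42.15):
  B = 138.5·ln(42.15 − 10) − 305.0 = 138.5·ln 32.15 − 305.0 = 138.5·3.4704 − 305.0 = 175.652.
At 2812 K (t = 28.12):
  B = 138.5·ln(28.12 − 10) − 305.0 = 138.5·ln 18.12 − 305.0 = 138.5·2.8970 − 305.0 = 96.237.
Gain = 96.237 / 175.652 = 0.5479 → 0.548.

0.548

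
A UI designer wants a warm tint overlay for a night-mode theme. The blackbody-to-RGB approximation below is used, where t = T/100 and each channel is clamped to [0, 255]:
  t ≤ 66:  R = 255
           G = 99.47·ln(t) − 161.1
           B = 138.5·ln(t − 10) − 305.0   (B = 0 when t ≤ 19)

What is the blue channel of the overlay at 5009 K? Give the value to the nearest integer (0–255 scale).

206

t = 5009/100 = 50.09; the t ≤ 66 branch applies.
B = 138.5·ln(50.09 − 10) − 305.0 = 138.5·ln 40.09 − 305.0 = 138.5·3.6911 − 305.0 = 206.221.
Rounded: 206.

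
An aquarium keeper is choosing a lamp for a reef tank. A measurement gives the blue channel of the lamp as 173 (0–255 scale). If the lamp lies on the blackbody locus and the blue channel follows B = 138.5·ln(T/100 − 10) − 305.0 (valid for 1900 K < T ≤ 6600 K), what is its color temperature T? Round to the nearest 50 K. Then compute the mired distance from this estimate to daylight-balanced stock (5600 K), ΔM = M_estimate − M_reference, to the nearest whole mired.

+62 mireds

ln(t − 10) = (173 + 305.0) / 138.5 = 3.4513.
t − 10 = e^3.4513 = 31.540, so t = 41.540.
T = 100·t = 4154 K → 4150 K to the nearest 50 K.
M_estimate = 10⁶/4150 = 240.96; M_reference = 10⁶/5600 = 178.57.
ΔM = 240.96 − 178.57 = 62.39 → +62 mireds.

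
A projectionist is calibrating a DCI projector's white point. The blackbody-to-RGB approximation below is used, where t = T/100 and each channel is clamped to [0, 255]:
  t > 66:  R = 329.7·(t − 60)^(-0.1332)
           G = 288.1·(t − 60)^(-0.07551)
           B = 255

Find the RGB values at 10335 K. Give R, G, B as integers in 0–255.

R=200, G=217, B=255

t = 10335/100 = 103.35; the t > 66 branch applies.
R = 329.7·(103.35 − 60)^(-0.1332) = 329.7·43.35^(-0.1332) = 329.7·0.60528 = 199.559.
G = 288.1·(103.35 − 60)^(-0.07551) = 288.1·43.35^(-0.07551) = 288.1·0.75230 = 216.738.
B = 255 by definition for t > 66.
Rounded: (200, 217, 255).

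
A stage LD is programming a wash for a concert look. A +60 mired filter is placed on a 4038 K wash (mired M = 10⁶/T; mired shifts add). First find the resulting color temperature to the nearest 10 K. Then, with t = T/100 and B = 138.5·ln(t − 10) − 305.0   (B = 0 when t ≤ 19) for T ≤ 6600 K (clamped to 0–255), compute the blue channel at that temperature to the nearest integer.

M_in = 10⁶/4038 = 247.65; M_out = 247.65 + (+60) = 307.65.
T_out = 10⁶/307.65 = 3250.5 K → 3250 K; t = 32.5.
B = 138.5·ln(32.5 − 10) − 305.0 = 138.5·ln 22.5 − 305.0 = 138.5·3.1135 − 305.0 = 126.222.
Rounded: 126.

126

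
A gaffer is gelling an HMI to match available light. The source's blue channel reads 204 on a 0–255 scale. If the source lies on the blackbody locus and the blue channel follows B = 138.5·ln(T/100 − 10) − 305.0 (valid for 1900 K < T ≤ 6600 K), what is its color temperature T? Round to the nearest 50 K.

4950 K

ln(t − 10) = (204 + 305.0) / 138.5 = 3.6751.
t − 10 = e^3.6751 = 39.452, so t = 49.452.
T = 100·t = 4945 K → 4950 K to the nearest 50 K.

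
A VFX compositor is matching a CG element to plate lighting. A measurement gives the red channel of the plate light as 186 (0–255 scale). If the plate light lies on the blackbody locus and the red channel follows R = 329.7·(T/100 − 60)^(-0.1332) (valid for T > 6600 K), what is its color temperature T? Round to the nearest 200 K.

(t − 60)^(-0.1332) = 186/329.7 = 0.56415.
t − 60 = 0.56415^(1/-0.1332) = 0.56415^(-7.508) = 73.521, so t = 133.521.
T = 100·t = 13352 K → 13400 K to the nearest 200 K.

13400 K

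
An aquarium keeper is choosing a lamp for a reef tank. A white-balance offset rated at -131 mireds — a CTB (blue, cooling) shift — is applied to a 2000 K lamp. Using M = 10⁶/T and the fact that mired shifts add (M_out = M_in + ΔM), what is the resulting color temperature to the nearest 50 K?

M_in = 10⁶/2000 = 500.00 mireds.
M_out = 500.00 + (-131) = 369.00 mireds.
T_out = 10⁶/369.00 = 2710.0 K → 2700 K.

2700 K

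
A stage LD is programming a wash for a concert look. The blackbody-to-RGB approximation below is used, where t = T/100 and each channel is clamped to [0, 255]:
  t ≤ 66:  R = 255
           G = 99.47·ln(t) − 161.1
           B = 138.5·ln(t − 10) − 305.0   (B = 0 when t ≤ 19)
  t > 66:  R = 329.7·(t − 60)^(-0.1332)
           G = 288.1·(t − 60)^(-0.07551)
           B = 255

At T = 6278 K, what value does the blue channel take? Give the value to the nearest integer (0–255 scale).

t = 6278/100 = 62.78; the t ≤ 66 branch applies.
B = 138.5·ln(62.78 − 10) − 305.0 = 138.5·ln 52.78 − 305.0 = 138.5·3.9661 − 305.0 = 244.309.
Rounded: 244.

244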